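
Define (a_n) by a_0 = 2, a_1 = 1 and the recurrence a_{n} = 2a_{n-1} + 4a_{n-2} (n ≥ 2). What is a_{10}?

97792

The ordinary generating function has denominator 1 - 2y - 4y^2.
Iterating the recurrence: a_0,…,a_{10} = 2, 1, 10, 24, 88, 272, 896, 2880, 9344, 30208, 97792.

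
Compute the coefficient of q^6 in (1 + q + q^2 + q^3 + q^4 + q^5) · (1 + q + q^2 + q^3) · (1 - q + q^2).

(1 + q + q^2 + q^3 + q^4 + q^5) has coefficients 1,1,1,1,1,1 for degrees 0…5.
(1 + q + q^2 + q^3) has coefficients 1,1,1,1,0,0,0 for degrees 0…6.
Finally multiplying by (1 - q + q^2), the product of all factors after the first has coefficients 1,0,1,1,0,1,0 for degrees 0…6.
[q^6] = 1·0 + 1·1 + 1·0 + 1·1 + 1·1 + 1·0 = 3.

3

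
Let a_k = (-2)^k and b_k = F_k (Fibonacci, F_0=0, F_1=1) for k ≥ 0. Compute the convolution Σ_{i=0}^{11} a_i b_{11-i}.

859

This is [x^11] in the product of the two ordinary generating functions.
Σ = 1·89 − 2·55 + 4·34 − 8·21 + 16·13 − 32·8 + 64·5 − 128·3 + 256·2 − 512·1 + 1024·1 − 2048·0 = 859.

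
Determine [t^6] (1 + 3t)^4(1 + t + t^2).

81

(1 + 3t)^4 has coefficients 1,12,54,108,81 for degrees 0…4.
(1 + t + t^2) has coefficients 1,1,1,0,0,0,0 for degrees 0…6.
[t^6] = 1·0 + 12·0 + 54·0 + 108·0 + 81·1 = 81.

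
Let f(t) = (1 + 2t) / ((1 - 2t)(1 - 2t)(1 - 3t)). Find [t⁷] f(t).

27429

The denominator gives the recurrence a_n = 7a_(n−1) − 16a_(n−2) + 12a_(n−3) for n ≥ 3; the numerator fixes a_0 = 1, a_1 = 9, a_2 = 47.
Iterating: 1, 9, 47, 197, 735, 2557, 8503, 27429, so a_7 = 27429.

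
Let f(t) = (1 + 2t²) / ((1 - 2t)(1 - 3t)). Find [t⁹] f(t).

The denominator gives the recurrence a_n = 5a_(n−1) − 6a_(n−2) for n ≥ 3; the numerator fixes a_0 = 1, a_1 = 5, a_2 = 21.
Iterating: 1, 5, 21, 75, 249, 795, 2481, 7635, 23289, 70635, so a_9 = 70635.

70635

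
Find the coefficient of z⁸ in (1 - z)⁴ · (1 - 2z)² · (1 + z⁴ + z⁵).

-3

(1 - z)⁴ has coefficients 1,-4,6,-4,1 for degrees 0…4.
(1 - 2z)² has coefficients 1,-4,4,0,0,0,0,0,0 for degrees 0…8.
Finally multiplying by (1 + z⁴ + z⁵), the product of all factors after the first has coefficients 1,-4,4,0,1,-3,0,4,0 for degrees 0…8.
[z⁸] = 1·0 − 4·4 + 6·0 − 4·(-3) + 1·1 = -3.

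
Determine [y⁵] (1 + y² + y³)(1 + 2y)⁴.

56

(1 + y² + y³) has coefficients 1,0,1,1 for degrees 0…3.
(1 + 2y)⁴ has coefficients 1,8,24,32,16,0 for degrees 0…5.
[y⁵] = 1·0 + 1·32 + 1·24 = 56.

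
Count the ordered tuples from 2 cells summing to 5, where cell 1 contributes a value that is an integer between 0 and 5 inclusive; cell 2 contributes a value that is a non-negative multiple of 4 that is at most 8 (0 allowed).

The generating function for the choices is (1 + z + z^2 + z^3 + z^4 + z^5)·(1 + z^4 + z^8); the count is [z^5].
(1 + z + z^2 + z^3 + z^4 + z^5) has coefficients 1,1,1,1,1,1 for degrees 0…5.
(1 + z^4 + z^8) has coefficients 1,0,0,0,1,0 for degrees 0…5.
[z^5] = 1·0 + 1·1 + 1·0 + 1·0 + 1·0 + 1·1 = 2.

2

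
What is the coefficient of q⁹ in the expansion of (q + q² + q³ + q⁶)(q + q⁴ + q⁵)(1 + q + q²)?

(q + q² + q³ + q⁶) has coefficients 0,1,1,1,0,0,1 for degrees 0…6.
(q + q⁴ + q⁵) has coefficients 0,1,0,0,1,1,0,0,0,0 for degrees 0…9.
Finally multiplying by (1 + q + q²), the product of all factors after the first has coefficients 0,1,1,1,1,2,2,1,0,0 for degrees 0…9.
[q⁹] = 1·0 + 1·1 + 1·2 + 1·1 = 4.

4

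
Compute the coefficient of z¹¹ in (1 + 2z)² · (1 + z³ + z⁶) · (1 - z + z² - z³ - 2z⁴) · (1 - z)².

(1 + 2z)² has coefficients 1,4,4 for degrees 0…2.
(1 + z³ + z⁶) has coefficients 1,0,0,1,0,0,1,0,0,0,0,0 for degrees 0…11.
Multiplying by (1 - z + z² - z³ - 2z⁴) gives running coefficients 1,-1,1,0,-3,1,0,-3,1,-1,-2,0 for degrees 0…11.
Finally multiplying by (1 - z)², the product of all factors after the first has coefficients 1,-3,4,-3,-2,7,-5,-2,7,-6,1,3 for degrees 0…11.
[z¹¹] = 1·3 + 4·1 + 4·(-6) = -17.

-17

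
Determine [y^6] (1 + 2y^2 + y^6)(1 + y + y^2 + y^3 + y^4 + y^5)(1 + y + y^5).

(1 + 2y^2 + y^6) has coefficients 1,0,2,0,0,0,1 for degrees 0…6.
(1 + y + y^2 + y^3 + y^4 + y^5) has coefficients 1,1,1,1,1,1,0 for degrees 0…6.
Finally multiplying by (1 + y + y^5), the product of all factors after the first has coefficients 1,2,2,2,2,3,2 for degrees 0…6.
[y^6] = 1·2 + 2·2 + 1·1 = 7.

7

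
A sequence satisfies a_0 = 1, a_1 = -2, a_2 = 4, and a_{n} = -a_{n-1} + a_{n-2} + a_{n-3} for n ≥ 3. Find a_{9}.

The ordinary generating function has denominator 1 + y - y^2 - y^3.
Iterating the recurrence: a_0,…,a_{9} = 1, -2, 4, -5, 7, -8, 10, -11, 13, -14.

-14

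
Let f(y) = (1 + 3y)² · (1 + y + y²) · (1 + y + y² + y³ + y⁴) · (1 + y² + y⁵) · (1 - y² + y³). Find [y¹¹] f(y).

56

(1 + 3y)² has coefficients 1,6,9 for degrees 0…2.
(1 + y + y²) has coefficients 1,1,1,0,0,0,0,0,0,0,0,0 for degrees 0…11.
Multiplying by (1 + y + y² + y³ + y⁴) gives running coefficients 1,2,3,3,3,2,1,0,0,0,0,0 for degrees 0…11.
Multiplying by (1 + y² + y⁵) gives running coefficients 1,2,4,5,6,6,6,5,4,3,2,1 for degrees 0…11.
Finally multiplying by (1 - y² + y³), the product of all factors after the first has coefficients 1,2,3,4,4,5,5,5,4,4,3,2 for degrees 0…11.
[y¹¹] = 1·2 + 6·3 + 9·4 = 56.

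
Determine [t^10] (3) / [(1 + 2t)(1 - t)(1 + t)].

Partial fractions give a closed form: a_n = (4)·(-2)^n + (1/2)·1^n + (-3/2)·(-1)^n.
At n = 10: a_10 = 4095.

4095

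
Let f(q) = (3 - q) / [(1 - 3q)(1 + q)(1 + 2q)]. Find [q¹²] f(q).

649197

Partial fractions give a closed form: a_n = (6/5)·3^n + (-1)·(-1)^n + (14/5)·(-2)^n.
At n = 12: a_12 = 649197.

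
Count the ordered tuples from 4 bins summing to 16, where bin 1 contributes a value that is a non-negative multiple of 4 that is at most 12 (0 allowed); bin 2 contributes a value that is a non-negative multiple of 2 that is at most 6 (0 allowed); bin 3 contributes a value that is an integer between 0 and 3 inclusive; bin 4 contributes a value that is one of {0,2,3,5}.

The generating function for the choices is (1 + q⁴ + q⁸ + q¹²)·(1 + q² + q⁴ + q⁶)·(1 + q + q² + q³)·(1 + q² + q³ + q⁵); the count is [q¹⁶].
(1 + q⁴ + q⁸ + q¹²) has coefficients 1,0,0,0,1,0,0,0,1,0,0,0,1 for degrees 0…12.
(1 + q² + q⁴ + q⁶) has coefficients 1,0,1,0,1,0,1,0,0,0,0,0,0,0,0,0,0 for degrees 0…16.
Multiplying by (1 + q + q² + q³) gives running coefficients 1,1,2,2,2,2,2,2,1,1,0,0,0,0,0,0,0 for degrees 0…16.
Finally multiplying by (1 + q² + q³ + q⁵), the product of all factors after the first has coefficients 1,1,3,4,5,7,7,8,7,7,5,4,3,1,1,0,0 for degrees 0…16.
[q¹⁶] = 1·0 + 1·3 + 1·7 + 1·5 = 15.

15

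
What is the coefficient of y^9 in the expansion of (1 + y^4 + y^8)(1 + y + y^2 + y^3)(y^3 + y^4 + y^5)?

(1 + y^4 + y^8) has coefficients 1,0,0,0,1,0,0,0,1 for degrees 0…8.
(1 + y + y^2 + y^3) has coefficients 1,1,1,1,0,0,0,0,0,0 for degrees 0…9.
Finally multiplying by (y^3 + y^4 + y^5), the product of all factors after the first has coefficients 0,0,0,1,2,3,3,2,1,0 for degrees 0…9.
[y^9] = 1·0 + 1·3 + 1·0 = 3.

3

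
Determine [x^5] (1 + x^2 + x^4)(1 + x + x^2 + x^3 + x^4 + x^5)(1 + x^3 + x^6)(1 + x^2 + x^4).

9

(1 + x^2 + x^4) has coefficients 1,0,1,0,1 for degrees 0…4.
(1 + x + x^2 + x^3 + x^4 + x^5) has coefficients 1,1,1,1,1,1 for degrees 0…5.
Multiplying by (1 + x^3 + x^6) gives running coefficients 1,1,1,2,2,2 for degrees 0…5.
Finally multiplying by (1 + x^2 + x^4), the product of all factors after the first has coefficients 1,1,2,3,4,5 for degrees 0…5.
[x^5] = 1·5 + 1·3 + 1·1 = 9.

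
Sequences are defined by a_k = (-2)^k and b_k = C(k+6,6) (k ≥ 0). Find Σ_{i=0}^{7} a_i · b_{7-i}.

804

The convolution is the x^7 coefficient of A(x)B(x).
Σ = 1·1716 − 2·924 + 4·462 − 8·210 + 16·84 − 32·28 + 64·7 − 128·1 = 804.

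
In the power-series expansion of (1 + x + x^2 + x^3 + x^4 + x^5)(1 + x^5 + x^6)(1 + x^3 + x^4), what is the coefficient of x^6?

4

(1 + x + x^2 + x^3 + x^4 + x^5) has coefficients 1,1,1,1,1,1 for degrees 0…5.
(1 + x^5 + x^6) has coefficients 1,0,0,0,0,1,1 for degrees 0…6.
Finally multiplying by (1 + x^3 + x^4), the product of all factors after the first has coefficients 1,0,0,1,1,1,1 for degrees 0…6.
[x^6] = 1·1 + 1·1 + 1·1 + 1·1 + 1·0 + 1·0 = 4.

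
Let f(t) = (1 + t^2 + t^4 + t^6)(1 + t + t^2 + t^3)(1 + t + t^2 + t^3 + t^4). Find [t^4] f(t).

(1 + t^2 + t^4 + t^6) has coefficients 1,0,1,0,1 for degrees 0…4.
(1 + t + t^2 + t^3) has coefficients 1,1,1,1,0 for degrees 0…4.
Finally multiplying by (1 + t + t^2 + t^3 + t^4), the product of all factors after the first has coefficients 1,2,3,4,4 for degrees 0…4.
[t^4] = 1·4 + 1·3 + 1·1 = 8.

8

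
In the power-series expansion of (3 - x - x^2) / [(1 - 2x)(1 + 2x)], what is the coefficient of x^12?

The denominator gives the recurrence a_n = 4a_(n−2) for n ≥ 3; the numerator fixes a_0 = 3, a_1 = -1, a_2 = 11.
Iterating: 3, -1, 11, -4, 44, -16, 176, -64, 704, -256, 2816, -1024, 11264, so a_12 = 11264.

11264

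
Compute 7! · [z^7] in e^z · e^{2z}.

The EGF product rule gives c_7 = Σ_{k_1+k_2=7} C(7; k_1,k_2) · ∏ g_i(k_i), where e^z gives (1)^k; e^{2z} gives (2)^k.
g_1(k) for k = 0…7: 1, 1, 1, 1, 1, 1, 1, 1.
g_2(k) for k = 0…7: 1, 2, 4, 8, 16, 32, 64, 128.
c_7 = Σ_k C(7,k)·g_1(k)·g_2(7−k) = 1·1·128 + 7·1·64 + 21·1·32 + 35·1·16 + 35·1·8 + 21·1·4 + 7·1·2 + 1·1·1 = 128 + 448 + 672 + 560 + 280 + 84 + 14 + 1 = 2187.

2187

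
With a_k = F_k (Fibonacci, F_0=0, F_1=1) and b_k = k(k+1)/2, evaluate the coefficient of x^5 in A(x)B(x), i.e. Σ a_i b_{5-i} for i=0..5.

25

Write out a_i and b_{5-i} for i = 0,…,5 and sum the products.
Σ = 0·15 + 1·10 + 1·6 + 2·3 + 3·1 + 5·0 = 25.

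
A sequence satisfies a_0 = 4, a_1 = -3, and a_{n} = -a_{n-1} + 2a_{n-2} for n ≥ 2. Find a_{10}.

2391

The ordinary generating function has denominator 1 + z - 2z^2.
Iterating the recurrence: a_0,…,a_{10} = 4, -3, 11, -17, 39, -73, 151, -297, 599, -1193, 2391.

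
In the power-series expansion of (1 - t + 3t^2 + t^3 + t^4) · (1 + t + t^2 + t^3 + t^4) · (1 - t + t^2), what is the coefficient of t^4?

(1 - t + 3t^2 + t^3 + t^4) has coefficients 1,-1,3,1,1 for degrees 0…4.
(1 + t + t^2 + t^3 + t^4) has coefficients 1,1,1,1,1 for degrees 0…4.
Finally multiplying by (1 - t + t^2), the product of all factors after the first has coefficients 1,0,1,1,1 for degrees 0…4.
[t^4] = 1·1 − 1·1 + 3·1 + 1·0 + 1·1 = 4.

4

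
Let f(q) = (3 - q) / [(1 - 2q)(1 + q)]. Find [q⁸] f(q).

Partial fractions give a closed form: a_n = (5/3)·2^n + (4/3)·(-1)^n.
At n = 8: a_8 = 428.

428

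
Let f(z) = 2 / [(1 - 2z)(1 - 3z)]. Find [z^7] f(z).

12610

Partial fractions give a closed form: a_n = (-4)·2^n + (6)·3^n.
At n = 7: a_7 = 12610.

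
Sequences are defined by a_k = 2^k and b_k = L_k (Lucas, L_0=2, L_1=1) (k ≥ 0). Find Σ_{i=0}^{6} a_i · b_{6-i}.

308

The convolution is the x^6 coefficient of A(x)B(x).
Σ = 1·18 + 2·11 + 4·7 + 8·4 + 16·3 + 32·1 + 64·2 = 308.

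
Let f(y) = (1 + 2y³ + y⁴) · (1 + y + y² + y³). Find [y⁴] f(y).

(1 + 2y³ + y⁴) has coefficients 1,0,0,2,1 for degrees 0…4.
(1 + y + y² + y³) has coefficients 1,1,1,1,0 for degrees 0…4.
[y⁴] = 1·0 + 2·1 + 1·1 = 3.

3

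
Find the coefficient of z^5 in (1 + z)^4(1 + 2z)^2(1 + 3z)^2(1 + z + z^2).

(1 + z)^4 has coefficients 1,4,6,4,1 for degrees 0…4.
(1 + 2z)^2 has coefficients 1,4,4,0,0,0 for degrees 0…5.
Multiplying by (1 + 3z)^2 gives running coefficients 1,10,37,60,36,0 for degrees 0…5.
Finally multiplying by (1 + z + z^2), the product of all factors after the first has coefficients 1,11,48,107,133,96 for degrees 0…5.
[z^5] = 1·96 + 4·133 + 6·107 + 4·48 + 1·11 = 1473.

1473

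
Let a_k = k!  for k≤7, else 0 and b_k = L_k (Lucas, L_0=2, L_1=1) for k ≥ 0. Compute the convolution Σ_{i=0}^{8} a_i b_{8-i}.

8026

The convolution is the t^8 coefficient of A(t)B(t).
Σ = 1·47 + 1·29 + 2·18 + 6·11 + 24·7 + 120·4 + 720·3 + 5040·1 + 0·2 = 8026.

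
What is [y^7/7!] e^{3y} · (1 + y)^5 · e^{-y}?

93088

The EGF product rule gives c_7 = Σ_{k_1+k_2+k_3=7} C(7; k_1,k_2,k_3) · ∏ g_i(k_i), where e^{3y} gives (3)^k; (1+y)^5 gives the falling factorial (5)_k; e^{-y} gives (-1)^k.
g_1(k) for k = 0…7: 1, 3, 9, 27, 81, 243, 729, 2187.
g_2(k) for k = 0…7: 1, 5, 20, 60, 120, 120, 0, 0.
g_3(k) for k = 0…7: 1, -1, 1, -1, 1, -1, 1, -1.
First combine the last two factors: h(k) = Σ_j C(k,j)·g_2(j)·g_3(k−j) for k = 0…7: 1, 4, 11, 14, -19, -56, 151, 34.
c_7 = Σ_k C(7,k)·g_1(k)·h(7−k) = 1·1·34 + 7·3·151 + 21·9·(-56) + 35·27·(-19) + 35·81·14 + 21·243·11 + 7·729·4 + 1·2187·1 = 34 + 3171 − 10584 − 17955 + 39690 + 56133 + 20412 + 2187 = 93088.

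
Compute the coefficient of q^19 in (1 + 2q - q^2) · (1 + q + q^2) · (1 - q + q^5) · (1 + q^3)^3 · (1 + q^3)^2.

8

(1 + 2q - q^2) has coefficients 1,2,-1 for degrees 0…2.
(1 + q + q^2) has coefficients 1,1,1,0,0,0,0,0,0,0,0,0,0,0,0,0,0,0,0,0 for degrees 0…19.
Multiplying by (1 - q + q^5) gives running coefficients 1,0,0,-1,0,1,1,1,0,0,0,0,0,0,0,0,0,0,0,0 for degrees 0…19.
Multiplying by (1 + q^3)^3 gives running coefficients 1,0,0,2,0,1,1,1,3,1,3,3,2,3,1,1,1,0,0,0 for degrees 0…19.
Finally multiplying by (1 + q^3)^2, the product of all factors after the first has coefficients 1,0,0,4,0,1,6,1,5,5,5,10,5,10,10,6,10,5,4,5 for degrees 0…19.
[q^19] = 1·5 + 2·4 − 1·5 = 8.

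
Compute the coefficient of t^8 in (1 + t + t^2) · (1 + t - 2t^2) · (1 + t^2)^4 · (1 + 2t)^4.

(1 + t + t^2) has coefficients 1,1,1 for degrees 0…2.
(1 + t - 2t^2) has coefficients 1,1,-2,0,0,0,0,0,0 for degrees 0…8.
Multiplying by (1 + t^2)^4 gives running coefficients 1,1,2,4,-2,6,-8,4,-7 for degrees 0…8.
Finally multiplying by (1 + 2t)^4, the product of all factors after the first has coefficients 1,9,34,76,126,166,152,84,-7 for degrees 0…8.
[t^8] = 1·(-7) + 1·84 + 1·152 = 229.

229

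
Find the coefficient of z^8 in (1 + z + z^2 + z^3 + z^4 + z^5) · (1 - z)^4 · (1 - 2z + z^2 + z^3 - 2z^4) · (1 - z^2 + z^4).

-2

(1 + z + z^2 + z^3 + z^4 + z^5) has coefficients 1,1,1,1,1,1 for degrees 0…5.
(1 - z)^4 has coefficients 1,-4,6,-4,1,0,0,0,0 for degrees 0…8.
Multiplying by (1 - 2z + z^2 + z^3 - 2z^4) gives running coefficients 1,-6,15,-19,9,8,-15,9,-2 for degrees 0…8.
Finally multiplying by (1 - z^2 + z^4), the product of all factors after the first has coefficients 1,-6,14,-13,-5,21,-9,-18,22 for degrees 0…8.
[z^8] = 1·22 + 1·(-18) + 1·(-9) + 1·21 + 1·(-5) + 1·(-13) = -2.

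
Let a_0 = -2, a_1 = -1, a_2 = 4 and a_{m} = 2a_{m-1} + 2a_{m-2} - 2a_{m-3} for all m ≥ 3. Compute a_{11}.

17200

The ordinary generating function has denominator 1 - 2t - 2t^2 + 2t^3.
Iterating the recurrence: a_0,…,a_{11} = -2, -1, 4, 10, 30, 72, 184, 452, 1128, 2792, 6936, 17200.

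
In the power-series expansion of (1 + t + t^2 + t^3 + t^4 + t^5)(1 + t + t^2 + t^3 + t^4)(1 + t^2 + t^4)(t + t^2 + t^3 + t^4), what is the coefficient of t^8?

44

(1 + t + t^2 + t^3 + t^4 + t^5) has coefficients 1,1,1,1,1,1 for degrees 0…5.
(1 + t + t^2 + t^3 + t^4) has coefficients 1,1,1,1,1,0,0,0,0 for degrees 0…8.
Multiplying by (1 + t^2 + t^4) gives running coefficients 1,1,2,2,3,2,2,1,1 for degrees 0…8.
Finally multiplying by (t + t^2 + t^3 + t^4), the product of all factors after the first has coefficients 0,1,2,4,6,8,9,9,8 for degrees 0…8.
[t^8] = 1·8 + 1·9 + 1·9 + 1·8 + 1·6 + 1·4 = 44.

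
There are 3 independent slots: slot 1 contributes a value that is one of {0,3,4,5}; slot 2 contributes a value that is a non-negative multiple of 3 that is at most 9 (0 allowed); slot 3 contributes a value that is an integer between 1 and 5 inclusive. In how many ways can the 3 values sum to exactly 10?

The generating function for the choices is (1 + z^3 + z^4 + z^5)·(1 + z^3 + z^6 + z^9)·(z + z^2 + z^3 + z^4 + z^5); the count is [z^10].
(1 + z^3 + z^4 + z^5) has coefficients 1,0,0,1,1,1 for degrees 0…5.
(1 + z^3 + z^6 + z^9) has coefficients 1,0,0,1,0,0,1,0,0,1,0 for degrees 0…10.
Finally multiplying by (z + z^2 + z^3 + z^4 + z^5), the product of all factors after the first has coefficients 0,1,1,1,2,2,1,2,2,1,2 for degrees 0…10.
[z^10] = 1·2 + 1·2 + 1·1 + 1·2 = 7.

7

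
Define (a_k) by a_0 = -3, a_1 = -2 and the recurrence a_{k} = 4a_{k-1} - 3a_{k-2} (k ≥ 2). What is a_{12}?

265717

The ordinary generating function has denominator 1 - 4t + 3t^2.
Iterating the recurrence: a_0,…,a_{12} = -3, -2, 1, 10, 37, 118, 361, 1090, 3277, 9838, 29521, 88570, 265717.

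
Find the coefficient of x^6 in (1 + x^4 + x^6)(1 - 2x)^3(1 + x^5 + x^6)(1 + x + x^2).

(1 + x^4 + x^6) has coefficients 1,0,0,0,1,0,1 for degrees 0…6.
(1 - 2x)^3 has coefficients 1,-6,12,-8,0,0,0 for degrees 0…6.
Multiplying by (1 + x^5 + x^6) gives running coefficients 1,-6,12,-8,0,1,-5 for degrees 0…6.
Finally multiplying by (1 + x + x^2), the product of all factors after the first has coefficients 1,-5,7,-2,4,-7,-4 for degrees 0…6.
[x^6] = 1·(-4) + 1·7 + 1·1 = 4.

4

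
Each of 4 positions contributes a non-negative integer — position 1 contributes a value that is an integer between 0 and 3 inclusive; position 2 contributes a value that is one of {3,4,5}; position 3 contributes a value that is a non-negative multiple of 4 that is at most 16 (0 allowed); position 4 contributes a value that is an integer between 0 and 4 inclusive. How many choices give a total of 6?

9

The generating function for the choices is (1 + z + z^2 + z^3)·(z^3 + z^4 + z^5)·(1 + z^4 + z^8 + z^12 + z^16)·(1 + z + z^2 + z^3 + z^4); the count is [z^6].
(1 + z + z^2 + z^3) has coefficients 1,1,1,1 for degrees 0…3.
(z^3 + z^4 + z^5) has coefficients 0,0,0,1,1,1,0 for degrees 0…6.
Multiplying by (1 + z^4 + z^8 + z^12 + z^16) gives running coefficients 0,0,0,1,1,1,0 for degrees 0…6.
Finally multiplying by (1 + z + z^2 + z^3 + z^4), the product of all factors after the first has coefficients 0,0,0,1,2,3,3 for degrees 0…6.
[z^6] = 1·3 + 1·3 + 1·2 + 1·1 = 9.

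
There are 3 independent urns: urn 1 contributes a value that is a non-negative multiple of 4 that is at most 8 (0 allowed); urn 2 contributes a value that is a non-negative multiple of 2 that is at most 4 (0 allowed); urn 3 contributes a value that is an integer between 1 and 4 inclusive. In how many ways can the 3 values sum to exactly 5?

The generating function for the choices is (1 + y⁴ + y⁸)·(1 + y² + y⁴)·(y + y² + y³ + y⁴); the count is [y⁵].
(1 + y⁴ + y⁸) has coefficients 1,0,0,0,1,0 for degrees 0…5.
(1 + y² + y⁴) has coefficients 1,0,1,0,1,0 for degrees 0…5.
Finally multiplying by (y + y² + y³ + y⁴), the product of all factors after the first has coefficients 0,1,1,2,2,2 for degrees 0…5.
[y⁵] = 1·2 + 1·1 = 3.

3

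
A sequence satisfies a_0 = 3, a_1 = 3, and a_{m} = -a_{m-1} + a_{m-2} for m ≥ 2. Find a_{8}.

The ordinary generating function has denominator 1 + z - z^2.
Iterating the recurrence: a_0,…,a_{8} = 3, 3, 0, 3, -3, 6, -9, 15, -24.

-24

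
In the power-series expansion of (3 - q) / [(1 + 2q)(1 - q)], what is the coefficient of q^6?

150

The denominator gives the recurrence a_n = −a_(n−1) + 2a_(n−2) for n ≥ 3; the numerator fixes a_0 = 3, a_1 = -4, a_2 = 10.
Iterating: 3, -4, 10, -18, 38, -74, 150, so a_6 = 150.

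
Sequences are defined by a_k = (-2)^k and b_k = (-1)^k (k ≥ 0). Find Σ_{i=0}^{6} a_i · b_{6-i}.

This is [x^6] in the product of the two ordinary generating functions.
Σ = 1·1 − 2·(-1) + 4·1 − 8·(-1) + 16·1 − 32·(-1) + 64·1 = 127.

127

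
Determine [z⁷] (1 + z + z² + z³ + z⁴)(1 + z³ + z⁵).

2

(1 + z + z² + z³ + z⁴) has coefficients 1,1,1,1,1 for degrees 0…4.
(1 + z³ + z⁵) has coefficients 1,0,0,1,0,1,0,0 for degrees 0…7.
[z⁷] = 1·0 + 1·0 + 1·1 + 1·0 + 1·1 = 2.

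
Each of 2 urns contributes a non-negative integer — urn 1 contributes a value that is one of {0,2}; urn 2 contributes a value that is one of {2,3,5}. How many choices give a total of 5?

2

The generating function for the choices is (1 + z^2)·(z^2 + z^3 + z^5); the count is [z^5].
(1 + z^2) has coefficients 1,0,1 for degrees 0…2.
(z^2 + z^3 + z^5) has coefficients 0,0,1,1,0,1 for degrees 0…5.
[z^5] = 1·1 + 1·1 = 2.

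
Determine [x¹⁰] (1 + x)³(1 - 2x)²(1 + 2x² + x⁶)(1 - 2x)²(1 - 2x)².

-72

(1 + x)³ has coefficients 1,3,3,1 for degrees 0…3.
(1 - 2x)² has coefficients 1,-4,4,0,0,0,0,0,0,0,0 for degrees 0…10.
Multiplying by (1 + 2x² + x⁶) gives running coefficients 1,-4,6,-8,8,0,1,-4,4,0,0 for degrees 0…10.
Multiplying by (1 - 2x)² gives running coefficients 1,-8,26,-48,64,-64,33,-8,24,-32,16 for degrees 0…10.
Finally multiplying by (1 - 2x)², the product of all factors after the first has coefficients 1,-12,62,-184,360,-512,545,-396,188,-160,240 for degrees 0…10.
[x¹⁰] = 1·240 + 3·(-160) + 3·188 + 1·(-396) = -72.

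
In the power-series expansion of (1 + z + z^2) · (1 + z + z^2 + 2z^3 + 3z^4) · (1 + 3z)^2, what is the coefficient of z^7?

(1 + z + z^2) has coefficients 1,1,1 for degrees 0…2.
(1 + z + z^2 + 2z^3 + 3z^4) has coefficients 1,1,1,2,3,0,0,0 for degrees 0…7.
Finally multiplying by (1 + 3z)^2, the product of all factors after the first has coefficients 1,7,16,17,24,36,27,0 for degrees 0…7.
[z^7] = 1·0 + 1·27 + 1·36 = 63.

63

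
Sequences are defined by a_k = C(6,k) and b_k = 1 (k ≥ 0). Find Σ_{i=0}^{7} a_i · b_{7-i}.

64

Write out a_i and b_{7-i} for i = 0,…,7 and sum the products.
Σ = 1·1 + 6·1 + 15·1 + 20·1 + 15·1 + 6·1 + 1·1 + 0·1 = 64.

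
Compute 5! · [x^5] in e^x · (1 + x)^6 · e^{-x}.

The EGF product rule gives c_5 = Σ_{k_1+k_2+k_3=5} C(5; k_1,k_2,k_3) · ∏ g_i(k_i), where e^x gives (1)^k; (1+x)^6 gives the falling factorial (6)_k; e^{-x} gives (-1)^k.
g_1(k) for k = 0…5: 1, 1, 1, 1, 1, 1.
g_2(k) for k = 0…5: 1, 6, 30, 120, 360, 720.
g_3(k) for k = 0…5: 1, -1, 1, -1, 1, -1.
First combine the last two factors: h(k) = Σ_j C(k,j)·g_2(j)·g_3(k−j) for k = 0…5: 1, 5, 19, 47, 37, -151.
c_5 = Σ_k C(5,k)·g_1(k)·h(5−k) = 1·1·(-151) + 5·1·37 + 10·1·47 + 10·1·19 + 5·1·5 + 1·1·1 = −151 + 185 + 470 + 190 + 25 + 1 = 720.

720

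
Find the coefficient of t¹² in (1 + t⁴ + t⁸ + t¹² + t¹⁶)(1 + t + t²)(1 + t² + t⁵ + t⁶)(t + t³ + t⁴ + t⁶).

12

(1 + t⁴ + t⁸ + t¹² + t¹⁶) has coefficients 1,0,0,0,1,0,0,0,1,0,0,0,1 for degrees 0…12.
(1 + t + t²) has coefficients 1,1,1,0,0,0,0,0,0,0,0,0,0 for degrees 0…12.
Multiplying by (1 + t² + t⁵ + t⁶) gives running coefficients 1,1,2,1,1,1,2,2,1,0,0,0,0 for degrees 0…12.
Finally multiplying by (t + t³ + t⁴ + t⁶), the product of all factors after the first has coefficients 0,1,1,3,3,4,5,5,6,5,5,4,3 for degrees 0…12.
[t¹²] = 1·3 + 1·6 + 1·3 + 1·0 = 12.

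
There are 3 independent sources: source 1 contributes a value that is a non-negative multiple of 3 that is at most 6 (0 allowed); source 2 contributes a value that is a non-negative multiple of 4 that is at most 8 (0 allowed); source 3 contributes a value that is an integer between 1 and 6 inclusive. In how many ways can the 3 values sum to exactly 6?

3

The generating function for the choices is (1 + t^3 + t^6)·(1 + t^4 + t^8)·(t + t^2 + t^3 + t^4 + t^5 + t^6); the count is [t^6].
(1 + t^3 + t^6) has coefficients 1,0,0,1,0,0,1 for degrees 0…6.
(1 + t^4 + t^8) has coefficients 1,0,0,0,1,0,0 for degrees 0…6.
Finally multiplying by (t + t^2 + t^3 + t^4 + t^5 + t^6), the product of all factors after the first has coefficients 0,1,1,1,1,2,2 for degrees 0…6.
[t^6] = 1·2 + 1·1 + 1·0 = 3.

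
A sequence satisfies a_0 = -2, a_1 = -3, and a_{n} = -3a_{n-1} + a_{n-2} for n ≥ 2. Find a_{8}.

The ordinary generating function has denominator 1 + 3q - q^2.
Iterating the recurrence: a_0,…,a_{8} = -2, -3, 7, -24, 79, -261, 862, -2847, 9403.

9403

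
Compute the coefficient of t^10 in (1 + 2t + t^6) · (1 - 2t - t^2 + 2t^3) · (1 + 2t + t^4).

5

(1 + 2t + t^6) has coefficients 1,2,0,0,0,0,1 for degrees 0…6.
(1 - 2t - t^2 + 2t^3) has coefficients 1,-2,-1,2,0,0,0,0,0,0,0 for degrees 0…10.
Finally multiplying by (1 + 2t + t^4), the product of all factors after the first has coefficients 1,0,-5,0,5,-2,-1,2,0,0,0 for degrees 0…10.
[t^10] = 1·0 + 2·0 + 1·5 = 5.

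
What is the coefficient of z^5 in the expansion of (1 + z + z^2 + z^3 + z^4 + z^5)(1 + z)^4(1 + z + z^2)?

(1 + z + z^2 + z^3 + z^4 + z^5) has coefficients 1,1,1,1,1,1 for degrees 0…5.
(1 + z)^4 has coefficients 1,4,6,4,1,0 for degrees 0…5.
Finally multiplying by (1 + z + z^2), the product of all factors after the first has coefficients 1,5,11,14,11,5 for degrees 0…5.
[z^5] = 1·5 + 1·11 + 1·14 + 1·11 + 1·5 + 1·1 = 47.

47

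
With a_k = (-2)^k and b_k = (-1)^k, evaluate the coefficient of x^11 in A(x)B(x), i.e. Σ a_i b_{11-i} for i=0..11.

-4095

Write out a_i and b_{11-i} for i = 0,…,11 and sum the products.
Σ = 1·(-1) − 2·1 + 4·(-1) − 8·1 + 16·(-1) − 32·1 + 64·(-1) − 128·1 + 256·(-1) − 512·1 + 1024·(-1) − 2048·1 = -4095.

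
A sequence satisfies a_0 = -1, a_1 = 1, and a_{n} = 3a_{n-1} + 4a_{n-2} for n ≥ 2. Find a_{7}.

The ordinary generating function has denominator 1 - 3x - 4x^2.
Iterating the recurrence: a_0,…,a_{7} = -1, 1, -1, 1, -1, 1, -1, 1.

1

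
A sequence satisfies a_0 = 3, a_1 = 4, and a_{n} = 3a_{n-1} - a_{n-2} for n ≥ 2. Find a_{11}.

The ordinary generating function has denominator 1 - 3y + y^2.
Iterating the recurrence: a_0,…,a_{11} = 3, 4, 9, 23, 60, 157, 411, 1076, 2817, 7375, 19308, 50549.

50549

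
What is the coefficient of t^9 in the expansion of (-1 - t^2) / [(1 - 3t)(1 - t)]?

-32804

The denominator gives the recurrence a_n = 4a_(n−1) − 3a_(n−2) for n ≥ 3; the numerator fixes a_0 = -1, a_1 = -4, a_2 = -14.
Iterating: -1, -4, -14, -44, -134, -404, -1214, -3644, -10934, -32804, so a_9 = -32804.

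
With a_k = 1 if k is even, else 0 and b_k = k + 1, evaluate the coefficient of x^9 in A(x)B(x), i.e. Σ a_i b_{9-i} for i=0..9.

30

The convolution is the x^9 coefficient of A(x)B(x).
Σ = 1·10 + 0·9 + 1·8 + 0·7 + 1·6 + 0·5 + 1·4 + 0·3 + 1·2 + 0·1 = 30.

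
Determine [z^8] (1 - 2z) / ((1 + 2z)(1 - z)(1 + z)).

681

Partial fractions give a closed form: a_n = (8/3)·(-2)^n + (-1/6)·1^n + (-3/2)·(-1)^n.
At n = 8: a_8 = 681.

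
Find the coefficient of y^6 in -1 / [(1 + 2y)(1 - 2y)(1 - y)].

Partial fractions give a closed form: a_n = (-1/3)·(-2)^n + (-1)·2^n + (1/3)·1^n.
At n = 6: a_6 = -85.

-85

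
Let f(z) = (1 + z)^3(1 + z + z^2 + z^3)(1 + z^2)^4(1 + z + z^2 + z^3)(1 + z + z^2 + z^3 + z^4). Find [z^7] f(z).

(1 + z)^3 has coefficients 1,3,3,1 for degrees 0…3.
(1 + z + z^2 + z^3) has coefficients 1,1,1,1,0,0,0,0 for degrees 0…7.
Multiplying by (1 + z^2)^4 gives running coefficients 1,1,5,5,10,10,10,10 for degrees 0…7.
Multiplying by (1 + z + z^2 + z^3) gives running coefficients 1,2,7,12,21,30,35,40 for degrees 0…7.
Finally multiplying by (1 + z + z^2 + z^3 + z^4), the product of all factors after the first has coefficients 1,3,10,22,43,72,105,138 for degrees 0…7.
[z^7] = 1·138 + 3·105 + 3·72 + 1·43 = 712.

712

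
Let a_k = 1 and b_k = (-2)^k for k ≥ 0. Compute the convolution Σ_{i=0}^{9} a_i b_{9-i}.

Write out a_i and b_{9-i} for i = 0,…,9 and sum the products.
Σ = 1·(-512) + 1·256 + 1·(-128) + 1·64 + 1·(-32) + 1·16 + 1·(-8) + 1·4 + 1·(-2) + 1·1 = -341.

-341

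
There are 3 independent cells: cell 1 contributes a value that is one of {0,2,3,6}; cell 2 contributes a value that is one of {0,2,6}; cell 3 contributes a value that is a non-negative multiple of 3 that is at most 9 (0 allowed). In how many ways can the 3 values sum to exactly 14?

The generating function for the choices is (1 + z^2 + z^3 + z^6)·(1 + z^2 + z^6)·(1 + z^3 + z^6 + z^9); the count is [z^14].
(1 + z^2 + z^3 + z^6) has coefficients 1,0,1,1,0,0,1 for degrees 0…6.
(1 + z^2 + z^6) has coefficients 1,0,1,0,0,0,1,0,0,0,0,0,0,0,0 for degrees 0…14.
Finally multiplying by (1 + z^3 + z^6 + z^9), the product of all factors after the first has coefficients 1,0,1,1,0,1,2,0,1,2,0,1,1,0,0 for degrees 0…14.
[z^14] = 1·0 + 1·1 + 1·1 + 1·1 = 3.

3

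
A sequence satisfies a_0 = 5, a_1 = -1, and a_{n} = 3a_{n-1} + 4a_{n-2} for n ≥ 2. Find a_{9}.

209711

The ordinary generating function has denominator 1 - 3y - 4y^2.
Iterating the recurrence: a_0,…,a_{9} = 5, -1, 17, 47, 209, 815, 3281, 13103, 52433, 209711.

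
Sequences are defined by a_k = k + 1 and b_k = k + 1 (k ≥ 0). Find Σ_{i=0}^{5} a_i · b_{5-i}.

56

This is [x^5] in the product of the two ordinary generating functions.
Σ = 1·6 + 2·5 + 3·4 + 4·3 + 5·2 + 6·1 = 56.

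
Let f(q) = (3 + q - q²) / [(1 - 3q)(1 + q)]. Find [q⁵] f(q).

587

The denominator gives the recurrence a_n = 2a_(n−1) + 3a_(n−2) for n ≥ 3; the numerator fixes a_0 = 3, a_1 = 7, a_2 = 22.
Iterating: 3, 7, 22, 65, 196, 587, so a_5 = 587.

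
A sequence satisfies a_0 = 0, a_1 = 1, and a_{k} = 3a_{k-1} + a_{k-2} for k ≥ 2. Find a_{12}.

467280

The ordinary generating function has denominator 1 - 3t - t^2.
Iterating the recurrence: a_0,…,a_{12} = 0, 1, 3, 10, 33, 109, 360, 1189, 3927, 12970, 42837, 141481, 467280.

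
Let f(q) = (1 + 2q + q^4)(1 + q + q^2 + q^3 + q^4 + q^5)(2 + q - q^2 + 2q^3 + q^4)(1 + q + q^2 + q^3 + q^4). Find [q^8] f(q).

(1 + 2q + q^4) has coefficients 1,2,0,0,1 for degrees 0…4.
(1 + q + q^2 + q^3 + q^4 + q^5) has coefficients 1,1,1,1,1,1,0,0,0 for degrees 0…8.
Multiplying by (2 + q - q^2 + 2q^3 + q^4) gives running coefficients 2,3,2,4,5,5,3,2,3 for degrees 0…8.
Finally multiplying by (1 + q + q^2 + q^3 + q^4), the product of all factors after the first has coefficients 2,5,7,11,16,19,19,19,18 for degrees 0…8.
[q^8] = 1·18 + 2·19 + 1·16 = 72.

72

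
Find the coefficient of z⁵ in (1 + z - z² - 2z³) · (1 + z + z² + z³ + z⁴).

-2

(1 + z - z² - 2z³) has coefficients 1,1,-1,-2 for degrees 0…3.
(1 + z + z² + z³ + z⁴) has coefficients 1,1,1,1,1,0 for degrees 0…5.
[z⁵] = 1·0 + 1·1 − 1·1 − 2·1 = -2.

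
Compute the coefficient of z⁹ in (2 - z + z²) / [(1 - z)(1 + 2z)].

The denominator gives the recurrence a_n = −a_(n−1) + 2a_(n−2) for n ≥ 3; the numerator fixes a_0 = 2, a_1 = -3, a_2 = 8.
Iterating: 2, -3, 8, -14, 30, -58, 118, -234, 470, -938, so a_9 = -938.

-938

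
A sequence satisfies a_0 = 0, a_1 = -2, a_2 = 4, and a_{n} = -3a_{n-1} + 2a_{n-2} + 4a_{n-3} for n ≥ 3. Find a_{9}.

-17408

The ordinary generating function has denominator 1 + 3t - 2t^2 - 4t^3.
Iterating the recurrence: a_0,…,a_{9} = 0, -2, 4, -16, 48, -160, 512, -1664, 5376, -17408.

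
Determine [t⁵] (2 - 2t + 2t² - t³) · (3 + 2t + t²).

-1

(2 - 2t + 2t² - t³) has coefficients 2,-2,2,-1 for degrees 0…3.
(3 + 2t + t²) has coefficients 3,2,1,0,0,0 for degrees 0…5.
[t⁵] = 2·0 − 2·0 + 2·0 − 1·1 = -1.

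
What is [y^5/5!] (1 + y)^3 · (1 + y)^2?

The EGF product rule gives c_5 = Σ_{k_1+k_2=5} C(5; k_1,k_2) · ∏ g_i(k_i), where (1+y)^3 gives the falling factorial (3)_k; (1+y)^2 gives the falling factorial (2)_k.
g_1(k) for k = 0…5: 1, 3, 6, 6, 0, 0.
g_2(k) for k = 0…5: 1, 2, 2, 0, 0, 0.
c_5 = Σ_k C(5,k)·g_1(k)·g_2(5−k) = 10·6·2 = 120.

120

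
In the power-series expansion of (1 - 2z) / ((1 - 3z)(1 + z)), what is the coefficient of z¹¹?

The denominator gives the recurrence a_n = 2a_(n−1) + 3a_(n−2) for n ≥ 2; the numerator fixes a_0 = 1, a_1 = 0.
Iterating: 1, 0, 3, 6, 21, 60, 183, 546, 1641, 4920, 14763, 44286, so a_11 = 44286.

44286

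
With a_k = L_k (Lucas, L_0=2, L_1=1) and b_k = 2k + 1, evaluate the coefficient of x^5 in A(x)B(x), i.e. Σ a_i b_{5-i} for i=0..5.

104

Write out a_i and b_{5-i} for i = 0,…,5 and sum the products.
Σ = 2·11 + 1·9 + 3·7 + 4·5 + 7·3 + 11·1 = 104.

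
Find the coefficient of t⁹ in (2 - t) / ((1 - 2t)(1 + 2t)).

-256

Partial fractions give a closed form: a_n = (3/4)·2^n + (5/4)·(-2)^n.
At n = 9: a_9 = -256.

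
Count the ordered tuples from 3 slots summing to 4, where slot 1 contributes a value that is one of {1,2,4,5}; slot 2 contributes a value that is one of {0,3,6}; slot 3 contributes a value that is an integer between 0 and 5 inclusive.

4

The generating function for the choices is (t + t^2 + t^4 + t^5)·(1 + t^3 + t^6)·(1 + t + t^2 + t^3 + t^4 + t^5); the count is [t^4].
(t + t^2 + t^4 + t^5) has coefficients 0,1,1,0,1 for degrees 0…4.
(1 + t^3 + t^6) has coefficients 1,0,0,1,0 for degrees 0…4.
Finally multiplying by (1 + t + t^2 + t^3 + t^4 + t^5), the product of all factors after the first has coefficients 1,1,1,2,2 for degrees 0…4.
[t^4] = 1·2 + 1·1 + 1·1 = 4.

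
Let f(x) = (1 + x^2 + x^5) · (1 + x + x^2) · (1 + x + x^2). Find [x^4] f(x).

(1 + x^2 + x^5) has coefficients 1,0,1,0,0 for degrees 0…4.
(1 + x + x^2) has coefficients 1,1,1,0,0 for degrees 0…4.
Finally multiplying by (1 + x + x^2), the product of all factors after the first has coefficients 1,2,3,2,1 for degrees 0…4.
[x^4] = 1·1 + 1·3 = 4.

4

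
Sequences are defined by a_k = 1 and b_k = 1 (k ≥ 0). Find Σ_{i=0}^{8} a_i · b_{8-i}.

The convolution is the x^8 coefficient of A(x)B(x).
Σ = 1·1 + 1·1 + 1·1 + 1·1 + 1·1 + 1·1 + 1·1 + 1·1 + 1·1 = 9.

9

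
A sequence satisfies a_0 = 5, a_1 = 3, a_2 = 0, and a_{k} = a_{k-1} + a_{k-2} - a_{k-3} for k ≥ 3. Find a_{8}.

-15

The ordinary generating function has denominator 1 - z - z^2 + z^3.
Iterating the recurrence: a_0,…,a_{8} = 5, 3, 0, -2, -5, -7, -10, -12, -15.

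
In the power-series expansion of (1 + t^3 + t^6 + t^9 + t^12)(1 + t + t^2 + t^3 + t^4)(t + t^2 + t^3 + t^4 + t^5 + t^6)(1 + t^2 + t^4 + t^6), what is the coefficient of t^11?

(1 + t^3 + t^6 + t^9 + t^12) has coefficients 1,0,0,1,0,0,1,0,0,1,0,0 for degrees 0…11.
(1 + t + t^2 + t^3 + t^4) has coefficients 1,1,1,1,1,0,0,0,0,0,0,0 for degrees 0…11.
Multiplying by (t + t^2 + t^3 + t^4 + t^5 + t^6) gives running coefficients 0,1,2,3,4,5,5,4,3,2,1,0 for degrees 0…11.
Finally multiplying by (1 + t^2 + t^4 + t^6), the product of all factors after the first has coefficients 0,1,2,4,6,9,11,13,14,14,13,11 for degrees 0…11.
[t^11] = 1·11 + 1·14 + 1·9 + 1·2 = 36.

36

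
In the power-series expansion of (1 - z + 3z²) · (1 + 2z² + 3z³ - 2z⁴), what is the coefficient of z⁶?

(1 - z + 3z²) has coefficients 1,-1,3 for degrees 0…2.
(1 + 2z² + 3z³ - 2z⁴) has coefficients 1,0,2,3,-2,0,0 for degrees 0…6.
[z⁶] = 1·0 − 1·0 + 3·(-2) = -6.

-6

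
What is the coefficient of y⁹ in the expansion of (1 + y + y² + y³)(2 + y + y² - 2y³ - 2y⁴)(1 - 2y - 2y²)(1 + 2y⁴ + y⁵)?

(1 + y + y² + y³) has coefficients 1,1,1,1 for degrees 0…3.
(2 + y + y² - 2y³ - 2y⁴) has coefficients 2,1,1,-2,-2,0,0,0,0,0 for degrees 0…9.
Multiplying by (1 - 2y - 2y²) gives running coefficients 2,-3,-5,-6,0,8,4,0,0,0 for degrees 0…9.
Finally multiplying by (1 + 2y⁴ + y⁵), the product of all factors after the first has coefficients 2,-3,-5,-6,4,4,-9,-17,-6,16 for degrees 0…9.
[y⁹] = 1·16 + 1·(-6) + 1·(-17) + 1·(-9) = -16.

-16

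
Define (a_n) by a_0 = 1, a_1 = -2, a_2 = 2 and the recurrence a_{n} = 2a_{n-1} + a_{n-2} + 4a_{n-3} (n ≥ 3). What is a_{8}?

614

The ordinary generating function has denominator 1 - 2x - x^2 - 4x^3.
Iterating the recurrence: a_0,…,a_{8} = 1, -2, 2, 6, 6, 26, 82, 214, 614.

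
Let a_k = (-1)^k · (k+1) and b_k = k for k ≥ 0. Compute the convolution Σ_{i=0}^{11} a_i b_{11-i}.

Write out a_i and b_{11-i} for i = 0,…,11 and sum the products.
Σ = 1·11 − 2·10 + 3·9 − 4·8 + 5·7 − 6·6 + 7·5 − 8·4 + 9·3 − 10·2 + 11·1 − 12·0 = 6.

6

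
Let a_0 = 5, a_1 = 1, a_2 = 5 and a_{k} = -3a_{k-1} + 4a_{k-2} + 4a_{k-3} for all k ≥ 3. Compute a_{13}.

The ordinary generating function has denominator 1 + 3t - 4t^2 - 4t^3.
Iterating the recurrence: a_0,…,a_{13} = 5, 1, 5, 9, -3, 65, -171, 761, -2707, 10481, -39227, 148777, -561315, 2122145.

2122145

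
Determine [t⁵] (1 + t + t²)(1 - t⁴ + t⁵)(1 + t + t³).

(1 + t + t²) has coefficients 1,1,1 for degrees 0…2.
(1 - t⁴ + t⁵) has coefficients 1,0,0,0,-1,1 for degrees 0…5.
Finally multiplying by (1 + t + t³), the product of all factors after the first has coefficients 1,1,0,1,-1,0 for degrees 0…5.
[t⁵] = 1·0 + 1·(-1) + 1·1 = 0.

0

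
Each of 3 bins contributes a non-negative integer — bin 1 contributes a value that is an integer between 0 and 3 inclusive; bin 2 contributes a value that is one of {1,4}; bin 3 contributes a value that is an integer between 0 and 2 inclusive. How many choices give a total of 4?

The generating function for the choices is (1 + q + q² + q³)·(q + q⁴)·(1 + q + q²); the count is [q⁴].
(1 + q + q² + q³) has coefficients 1,1,1,1 for degrees 0…3.
(q + q⁴) has coefficients 0,1,0,0,1 for degrees 0…4.
Finally multiplying by (1 + q + q²), the product of all factors after the first has coefficients 0,1,1,1,1 for degrees 0…4.
[q⁴] = 1·1 + 1·1 + 1·1 + 1·1 = 4.

4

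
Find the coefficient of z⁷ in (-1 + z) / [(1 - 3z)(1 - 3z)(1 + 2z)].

-7755

The denominator gives the recurrence a_n = 4a_(n−1) + 3a_(n−2) − 18a_(n−3) for n ≥ 3; the numerator fixes a_0 = -1, a_1 = -3, a_2 = -15.
Iterating: -1, -3, -15, -51, -195, -663, -2319, -7755, so a_7 = -7755.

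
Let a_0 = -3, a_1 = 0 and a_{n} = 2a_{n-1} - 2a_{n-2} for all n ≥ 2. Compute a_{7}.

The ordinary generating function has denominator 1 - 2x + 2x^2.
Iterating the recurrence: a_0,…,a_{7} = -3, 0, 6, 12, 12, 0, -24, -48.

-48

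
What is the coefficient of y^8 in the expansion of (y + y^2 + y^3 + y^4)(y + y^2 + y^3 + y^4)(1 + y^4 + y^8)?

(y + y^2 + y^3 + y^4) has coefficients 0,1,1,1,1 for degrees 0…4.
(y + y^2 + y^3 + y^4) has coefficients 0,1,1,1,1,0,0,0,0 for degrees 0…8.
Finally multiplying by (1 + y^4 + y^8), the product of all factors after the first has coefficients 0,1,1,1,1,1,1,1,1 for degrees 0…8.
[y^8] = 1·1 + 1·1 + 1·1 + 1·1 = 4.

4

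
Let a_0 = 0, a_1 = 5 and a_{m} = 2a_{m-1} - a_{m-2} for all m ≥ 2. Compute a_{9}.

45

The ordinary generating function has denominator 1 - 2t + t^2.
Iterating the recurrence: a_0,…,a_{9} = 0, 5, 10, 15, 20, 25, 30, 35, 40, 45.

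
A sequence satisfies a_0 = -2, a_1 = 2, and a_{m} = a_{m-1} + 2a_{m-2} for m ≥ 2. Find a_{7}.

2

The ordinary generating function has denominator 1 - z - 2z^2.
Iterating the recurrence: a_0,…,a_{7} = -2, 2, -2, 2, -2, 2, -2, 2.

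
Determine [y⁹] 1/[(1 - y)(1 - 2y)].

Partial fractions give a closed form: a_n = (-1)·1^n + (2)·2^n.
At n = 9: a_9 = 1023.

1023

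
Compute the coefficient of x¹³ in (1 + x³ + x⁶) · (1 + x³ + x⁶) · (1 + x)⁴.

(1 + x³ + x⁶) has coefficients 1,0,0,1,0,0,1 for degrees 0…6.
(1 + x³ + x⁶) has coefficients 1,0,0,1,0,0,1,0,0,0,0,0,0,0 for degrees 0…13.
Finally multiplying by (1 + x)⁴, the product of all factors after the first has coefficients 1,4,6,5,5,6,5,5,6,4,1,0,0,0 for degrees 0…13.
[x¹³] = 1·0 + 1·1 + 1·5 = 6.

6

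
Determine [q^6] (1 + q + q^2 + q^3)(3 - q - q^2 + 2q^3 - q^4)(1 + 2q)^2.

(1 + q + q^2 + q^3) has coefficients 1,1,1,1 for degrees 0…3.
(3 - q - q^2 + 2q^3 - q^4) has coefficients 3,-1,-1,2,-1,0,0 for degrees 0…6.
Finally multiplying by (1 + 2q)^2, the product of all factors after the first has coefficients 3,11,7,-6,3,4,-4 for degrees 0…6.
[q^6] = 1·(-4) + 1·4 + 1·3 + 1·(-6) = -3.

-3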